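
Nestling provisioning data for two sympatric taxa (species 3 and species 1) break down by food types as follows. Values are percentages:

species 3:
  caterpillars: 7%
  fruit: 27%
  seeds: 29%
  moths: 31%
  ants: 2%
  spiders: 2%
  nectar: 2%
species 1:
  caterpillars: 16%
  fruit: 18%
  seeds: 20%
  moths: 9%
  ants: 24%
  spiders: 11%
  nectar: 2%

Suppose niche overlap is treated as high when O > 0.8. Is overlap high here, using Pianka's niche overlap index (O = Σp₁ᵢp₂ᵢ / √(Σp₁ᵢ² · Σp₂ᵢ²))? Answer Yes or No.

No

Convert percentages to proportions (divide by 100).
Σ p₁ᵢp₂ᵢ = 0.0112 + 0.0486 + 0.0580 + 0.0279 + 0.0048 + 0.0022 + 0.0004 = 0.1531
Σp_1ᵢ² = 0.07² + 0.27² + 0.29² + 0.31² + 0.02² + 0.02² + 0.02² = 0.0049 + 0.0729 + 0.0841 + 0.0961 + 0.0004 + 0.0004 + 0.0004 = 0.2592
Σp_2ᵢ² = 0.16² + 0.18² + 0.20² + 0.09² + 0.24² + 0.11² + 0.02² = 0.0256 + 0.0324 + 0.0400 + 0.0081 + 0.0576 + 0.0121 + 0.0004 = 0.1762
O = 0.1531 / √(0.2592 × 0.1762) = 0.1531 / 0.21371 = 0.7164
O = 0.7164 < 0.8 → No.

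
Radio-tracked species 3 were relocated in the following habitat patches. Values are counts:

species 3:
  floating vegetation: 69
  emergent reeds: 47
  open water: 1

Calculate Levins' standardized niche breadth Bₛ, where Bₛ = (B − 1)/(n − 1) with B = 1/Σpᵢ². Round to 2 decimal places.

Proportions for species 3 (n=117): 69/117=0.5897, 47/117=0.4017, 1/117=0.0085
Σpᵢ² = 0.5897² + 0.4017² + 0.0085² = 0.347746 + 0.161363 + 0.000072 = 0.509181
B = 1 / 0.509181 = 1.9639
Bₛ = (B − 1)/(n − 1) = (1.9639 − 1)/(3 − 1) = 0.9639/2 = 0.4820

0.48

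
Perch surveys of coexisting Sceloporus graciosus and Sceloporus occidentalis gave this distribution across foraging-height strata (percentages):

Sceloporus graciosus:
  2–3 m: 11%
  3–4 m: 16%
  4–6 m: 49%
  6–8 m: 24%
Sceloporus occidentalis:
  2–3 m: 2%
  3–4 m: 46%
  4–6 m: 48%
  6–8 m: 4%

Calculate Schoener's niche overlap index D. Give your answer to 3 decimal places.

Convert percentages to proportions (divide by 100).
Σ|p₁ᵢ − p₂ᵢ| = 0.09 + 0.30 + 0.01 + 0.20 = 0.60
D = 1 − ½ × 0.60 = 1 − 0.300 = 0.70000

0.700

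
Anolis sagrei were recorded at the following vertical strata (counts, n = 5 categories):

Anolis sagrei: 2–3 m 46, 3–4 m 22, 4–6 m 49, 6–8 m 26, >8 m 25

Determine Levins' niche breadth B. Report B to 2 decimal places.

Proportions for Anolis sagrei (n=168): 46/168=0.2738, 22/168=0.1310, 49/168=0.2917, 26/168=0.1548, 25/168=0.1488
Σpᵢ² = 0.2738² + 0.1310² + 0.2917² + 0.1548² + 0.1488² = 0.074966 + 0.017161 + 0.085089 + 0.023963 + 0.022141 = 0.223320
B = 1 / 0.223320 = 4.4779

4.48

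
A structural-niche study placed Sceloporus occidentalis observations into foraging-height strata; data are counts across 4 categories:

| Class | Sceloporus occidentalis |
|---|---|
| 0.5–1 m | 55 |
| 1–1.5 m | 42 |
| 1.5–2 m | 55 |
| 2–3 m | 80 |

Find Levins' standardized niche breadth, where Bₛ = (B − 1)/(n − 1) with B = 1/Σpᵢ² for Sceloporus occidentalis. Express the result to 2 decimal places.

0.93

Proportions for Sceloporus occidentalis (n=232): 55/232=0.2371, 42/232=0.1810, 55/232=0.2371, 80/232=0.3448
Σpᵢ² = 0.2371² + 0.1810² + 0.2371² + 0.3448² = 0.056216 + 0.032761 + 0.056216 + 0.118887 = 0.264080
B = 1 / 0.264080 = 3.7867
Bₛ = (B − 1)/(n − 1) = (3.7867 − 1)/(4 − 1) = 2.7867/3 = 0.9289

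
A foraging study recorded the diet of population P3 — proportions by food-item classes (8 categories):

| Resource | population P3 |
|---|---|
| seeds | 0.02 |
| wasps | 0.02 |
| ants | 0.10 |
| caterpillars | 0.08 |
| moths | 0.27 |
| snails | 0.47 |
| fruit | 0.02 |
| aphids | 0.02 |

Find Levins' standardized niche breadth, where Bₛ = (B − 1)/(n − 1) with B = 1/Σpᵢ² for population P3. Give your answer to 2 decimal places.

Σpᵢ² = 0.02² + 0.02² + 0.10² + 0.08² + 0.27² + 0.47² + 0.02² + 0.02² = 0.0004 + 0.0004 + 0.0100 + 0.0064 + 0.0729 + 0.2209 + 0.0004 + 0.0004 = 0.3118
B = 1 / 0.3118 = 3.2072
Bₛ = (B − 1)/(n − 1) = (3.2072 − 1)/(8 − 1) = 2.2072/7 = 0.3153

0.32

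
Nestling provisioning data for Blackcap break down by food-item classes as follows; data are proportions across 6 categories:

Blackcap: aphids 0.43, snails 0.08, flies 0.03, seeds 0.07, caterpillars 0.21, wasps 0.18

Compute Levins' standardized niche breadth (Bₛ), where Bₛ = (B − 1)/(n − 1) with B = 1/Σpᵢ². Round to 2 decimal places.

Σpᵢ² = 0.43² + 0.08² + 0.03² + 0.07² + 0.21² + 0.18² = 0.1849 + 0.0064 + 0.0009 + 0.0049 + 0.0441 + 0.0324 = 0.2736
B = 1 / 0.2736 = 3.6550
Bₛ = (B − 1)/(n − 1) = (3.6550 − 1)/(6 − 1) = 2.6550/5 = 0.5310

0.53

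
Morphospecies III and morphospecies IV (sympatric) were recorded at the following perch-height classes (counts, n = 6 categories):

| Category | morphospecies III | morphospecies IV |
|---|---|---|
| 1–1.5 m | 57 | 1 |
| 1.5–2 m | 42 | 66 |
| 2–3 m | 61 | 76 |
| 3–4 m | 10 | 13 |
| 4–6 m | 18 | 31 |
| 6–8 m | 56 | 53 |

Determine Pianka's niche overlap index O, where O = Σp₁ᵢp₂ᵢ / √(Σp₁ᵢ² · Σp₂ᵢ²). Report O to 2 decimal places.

Proportions for morphospecies III (n=244): 57/244=0.2336, 42/244=0.1721, 61/244=0.2500, 10/244=0.0410, 18/244=0.0738, 56/244=0.2295
Proportions for morphospecies IV (n=240): 1/240=0.0042, 66/240=0.2750, 76/240=0.3167, 13/240=0.0542, 31/240=0.1292, 53/240=0.2208
Σ p₁ᵢp₂ᵢ = 0.000981 + 0.047328 + 0.079175 + 0.002222 + 0.009535 + 0.050674 = 0.189915
Σp_1ᵢ² = 0.2336² + 0.1721² + 0.2500² + 0.0410² + 0.0738² + 0.2295² = 0.054569 + 0.029618 + 0.062500 + 0.001681 + 0.005446 + 0.052670 = 0.206484
Σp_2ᵢ² = 0.0042² + 0.2750² + 0.3167² + 0.0542² + 0.1292² + 0.2208² = 0.000018 + 0.075625 + 0.100299 + 0.002938 + 0.016693 + 0.048753 = 0.244326
O = 0.189915 / √(0.206484 × 0.244326) = 0.189915 / 0.2246095 = 0.8455

0.85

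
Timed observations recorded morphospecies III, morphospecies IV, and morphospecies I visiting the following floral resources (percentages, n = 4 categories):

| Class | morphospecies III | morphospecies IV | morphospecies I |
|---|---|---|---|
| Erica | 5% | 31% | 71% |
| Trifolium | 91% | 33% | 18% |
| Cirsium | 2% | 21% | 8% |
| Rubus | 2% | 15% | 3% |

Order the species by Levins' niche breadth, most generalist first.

morphospecies IV > morphospecies I > morphospecies III

Convert percentages to proportions (divide by 100).
Σp_IIIᵢ² = 0.05² + 0.91² + 0.02² + 0.02² = 0.0025 + 0.8281 + 0.0004 + 0.0004 = 0.8314
B_III = 1 / 0.8314 = 1.2028
Σp_IVᵢ² = 0.31² + 0.33² + 0.21² + 0.15² = 0.0961 + 0.1089 + 0.0441 + 0.0225 = 0.2716
B_IV = 1 / 0.2716 = 3.6819
Σp_Iᵢ² = 0.71² + 0.18² + 0.08² + 0.03² = 0.5041 + 0.0324 + 0.0064 + 0.0009 = 0.5438
B_I = 1 / 0.5438 = 1.8389
Ranking by B (broadest → narrowest): morphospecies IV (3.68) > morphospecies I (1.84) > morphospecies III (1.20)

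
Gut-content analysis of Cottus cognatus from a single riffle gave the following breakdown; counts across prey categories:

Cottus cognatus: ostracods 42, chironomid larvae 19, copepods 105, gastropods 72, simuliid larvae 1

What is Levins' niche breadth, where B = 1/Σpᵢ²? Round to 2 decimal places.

3.12

Proportions for Cottus cognatus (n=239): 42/239=0.1757, 19/239=0.0795, 105/239=0.4393, 72/239=0.3013, 1/239=0.0042
Σpᵢ² = 0.1757² + 0.0795² + 0.4393² + 0.3013² + 0.0042² = 0.030870 + 0.006320 + 0.192984 + 0.090782 + 0.000018 = 0.320974
B = 1 / 0.320974 = 3.1155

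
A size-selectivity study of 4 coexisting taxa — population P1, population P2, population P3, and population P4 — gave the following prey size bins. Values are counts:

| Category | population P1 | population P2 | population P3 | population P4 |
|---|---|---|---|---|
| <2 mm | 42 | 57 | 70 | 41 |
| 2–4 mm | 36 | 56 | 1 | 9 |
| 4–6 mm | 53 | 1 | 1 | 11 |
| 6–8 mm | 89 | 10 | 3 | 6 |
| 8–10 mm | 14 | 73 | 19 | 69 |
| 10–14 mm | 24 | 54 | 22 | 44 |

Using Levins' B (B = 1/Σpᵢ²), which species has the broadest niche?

population P1

Proportions for population P1 (n=258): 42/258=0.1628, 36/258=0.1395, 53/258=0.2054, 89/258=0.3450, 14/258=0.0543, 24/258=0.0930
Proportions for population P2 (n=251): 57/251=0.2271, 56/251=0.2231, 1/251=0.0040, 10/251=0.0398, 73/251=0.2908, 54/251=0.2151
Proportions for population P3 (n=116): 70/116=0.6034, 1/116=0.0086, 1/116=0.0086, 3/116=0.0259, 19/116=0.1638, 22/116=0.1897
Proportions for population P4 (n=180): 41/180=0.2278, 9/180=0.0500, 11/180=0.0611, 6/180=0.0333, 69/180=0.3833, 44/180=0.2444
Σp_P1ᵢ² = 0.1628² + 0.1395² + 0.2054² + 0.3450² + 0.0543² + 0.0930² = 0.026504 + 0.019460 + 0.042189 + 0.119025 + 0.002948 + 0.008649 = 0.218775
B_P1 = 1 / 0.218775 = 4.5709
Σp_P2ᵢ² = 0.2271² + 0.2231² + 0.0040² + 0.0398² + 0.2908² + 0.2151² = 0.051574 + 0.049774 + 0.000016 + 0.001584 + 0.084565 + 0.046268 = 0.233781
B_P2 = 1 / 0.233781 = 4.2775
Σp_P3ᵢ² = 0.6034² + 0.0086² + 0.0086² + 0.0259² + 0.1638² + 0.1897² = 0.364092 + 0.000074 + 0.000074 + 0.000671 + 0.026830 + 0.035986 = 0.427727
B_P3 = 1 / 0.427727 = 2.3379
Σp_P4ᵢ² = 0.2278² + 0.0500² + 0.0611² + 0.0333² + 0.3833² + 0.2444² = 0.051893 + 0.002500 + 0.003733 + 0.001109 + 0.146919 + 0.059731 = 0.265885
B_P4 = 1 / 0.265885 = 3.7610
Highest B → broadest niche (most generalist): population P1 (B = 4.57).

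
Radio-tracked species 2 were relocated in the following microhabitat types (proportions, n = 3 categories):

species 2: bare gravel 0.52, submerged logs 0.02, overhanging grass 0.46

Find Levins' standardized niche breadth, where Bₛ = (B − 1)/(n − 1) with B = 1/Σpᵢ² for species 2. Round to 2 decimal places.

0.54

Σpᵢ² = 0.52² + 0.02² + 0.46² = 0.2704 + 0.0004 + 0.2116 = 0.4824
B = 1 / 0.4824 = 2.0730
Bₛ = (B − 1)/(n − 1) = (2.0730 − 1)/(3 − 1) = 1.0730/2 = 0.5365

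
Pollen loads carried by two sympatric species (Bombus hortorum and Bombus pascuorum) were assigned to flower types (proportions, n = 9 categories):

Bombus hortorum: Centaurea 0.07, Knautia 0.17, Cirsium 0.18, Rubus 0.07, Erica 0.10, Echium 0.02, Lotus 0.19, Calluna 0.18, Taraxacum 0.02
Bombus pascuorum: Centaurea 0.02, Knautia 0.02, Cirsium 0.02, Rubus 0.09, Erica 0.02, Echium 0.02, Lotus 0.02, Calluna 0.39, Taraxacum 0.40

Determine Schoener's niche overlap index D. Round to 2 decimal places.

0.39

Σ|p₁ᵢ − p₂ᵢ| = 0.05 + 0.15 + 0.16 + 0.02 + 0.08 + 0.00 + 0.17 + 0.21 + 0.38 = 1.22
D = 1 − ½ × 1.22 = 1 − 0.610 = 0.3900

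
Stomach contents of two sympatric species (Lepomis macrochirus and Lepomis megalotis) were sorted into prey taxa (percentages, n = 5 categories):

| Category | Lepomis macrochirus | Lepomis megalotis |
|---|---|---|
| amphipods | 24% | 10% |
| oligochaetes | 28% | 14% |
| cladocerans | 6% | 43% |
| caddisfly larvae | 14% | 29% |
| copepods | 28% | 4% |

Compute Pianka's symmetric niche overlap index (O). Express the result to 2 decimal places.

Convert percentages to proportions (divide by 100).
Σ p₁ᵢp₂ᵢ = 0.0240 + 0.0392 + 0.0258 + 0.0406 + 0.0112 = 0.1408
Σp_1ᵢ² = 0.24² + 0.28² + 0.06² + 0.14² + 0.28² = 0.0576 + 0.0784 + 0.0036 + 0.0196 + 0.0784 = 0.2376
Σp_2ᵢ² = 0.10² + 0.14² + 0.43² + 0.29² + 0.04² = 0.0100 + 0.0196 + 0.1849 + 0.0841 + 0.0016 = 0.3002
O = 0.1408 / √(0.2376 × 0.3002) = 0.1408 / 0.26707 = 0.5272

0.53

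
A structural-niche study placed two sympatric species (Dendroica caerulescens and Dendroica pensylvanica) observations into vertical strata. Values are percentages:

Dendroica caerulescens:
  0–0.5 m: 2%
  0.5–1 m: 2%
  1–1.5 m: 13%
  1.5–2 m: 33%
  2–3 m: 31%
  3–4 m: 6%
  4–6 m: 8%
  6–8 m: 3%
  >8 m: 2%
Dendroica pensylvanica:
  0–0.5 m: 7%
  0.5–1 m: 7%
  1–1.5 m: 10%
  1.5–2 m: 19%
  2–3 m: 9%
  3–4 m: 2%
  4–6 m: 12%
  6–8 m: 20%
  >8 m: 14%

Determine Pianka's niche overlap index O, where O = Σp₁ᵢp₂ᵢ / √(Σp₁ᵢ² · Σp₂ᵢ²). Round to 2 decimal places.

0.70

Convert percentages to proportions (divide by 100).
Σ p₁ᵢp₂ᵢ = 0.0014 + 0.0014 + 0.0130 + 0.0627 + 0.0279 + 0.0012 + 0.0096 + 0.0060 + 0.0028 = 0.1260
Σp_1ᵢ² = 0.02² + 0.02² + 0.13² + 0.33² + 0.31² + 0.06² + 0.08² + 0.03² + 0.02² = 0.0004 + 0.0004 + 0.0169 + 0.1089 + 0.0961 + 0.0036 + 0.0064 + 0.0009 + 0.0004 = 0.2340
Σp_2ᵢ² = 0.07² + 0.07² + 0.10² + 0.19² + 0.09² + 0.02² + 0.12² + 0.20² + 0.14² = 0.0049 + 0.0049 + 0.0100 + 0.0361 + 0.0081 + 0.0004 + 0.0144 + 0.0400 + 0.0196 = 0.1384
O = 0.1260 / √(0.2340 × 0.1384) = 0.1260 / 0.17996 = 0.7002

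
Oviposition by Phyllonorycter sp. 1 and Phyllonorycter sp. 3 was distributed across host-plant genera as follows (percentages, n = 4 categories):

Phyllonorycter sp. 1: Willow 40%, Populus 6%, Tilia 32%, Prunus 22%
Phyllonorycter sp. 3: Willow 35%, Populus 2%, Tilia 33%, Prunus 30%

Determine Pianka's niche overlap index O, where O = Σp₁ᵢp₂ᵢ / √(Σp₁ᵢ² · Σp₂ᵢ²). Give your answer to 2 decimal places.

Convert percentages to proportions (divide by 100).
Σ p₁ᵢp₂ᵢ = 0.1400 + 0.0012 + 0.1056 + 0.0660 = 0.3128
Σp_1ᵢ² = 0.40² + 0.06² + 0.32² + 0.22² = 0.1600 + 0.0036 + 0.1024 + 0.0484 = 0.3144
Σp_2ᵢ² = 0.35² + 0.02² + 0.33² + 0.30² = 0.1225 + 0.0004 + 0.1089 + 0.0900 = 0.3218
O = 0.3128 / √(0.3144 × 0.3218) = 0.3128 / 0.31808 = 0.9834

0.98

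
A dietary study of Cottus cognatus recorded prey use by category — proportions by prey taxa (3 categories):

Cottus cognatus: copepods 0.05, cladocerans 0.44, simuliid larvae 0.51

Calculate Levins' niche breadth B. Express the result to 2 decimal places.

2.19

Σpᵢ² = 0.05² + 0.44² + 0.51² = 0.0025 + 0.1936 + 0.2601 = 0.4562
B = 1 / 0.4562 = 2.1920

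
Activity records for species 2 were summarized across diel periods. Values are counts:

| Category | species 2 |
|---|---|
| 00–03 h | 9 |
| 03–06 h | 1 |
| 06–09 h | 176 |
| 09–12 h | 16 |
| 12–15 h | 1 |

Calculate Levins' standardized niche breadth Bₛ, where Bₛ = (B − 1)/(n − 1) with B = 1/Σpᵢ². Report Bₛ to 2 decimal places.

Proportions for species 2 (n=203): 9/203=0.0443, 1/203=0.0049, 176/203=0.8670, 16/203=0.0788, 1/203=0.0049
Σpᵢ² = 0.0443² + 0.0049² + 0.8670² + 0.0788² + 0.0049² = 0.001962 + 0.000024 + 0.751689 + 0.006209 + 0.000024 = 0.759908
B = 1 / 0.759908 = 1.3159
Bₛ = (B − 1)/(n − 1) = (1.3159 − 1)/(5 − 1) = 0.3159/4 = 0.0790

0.08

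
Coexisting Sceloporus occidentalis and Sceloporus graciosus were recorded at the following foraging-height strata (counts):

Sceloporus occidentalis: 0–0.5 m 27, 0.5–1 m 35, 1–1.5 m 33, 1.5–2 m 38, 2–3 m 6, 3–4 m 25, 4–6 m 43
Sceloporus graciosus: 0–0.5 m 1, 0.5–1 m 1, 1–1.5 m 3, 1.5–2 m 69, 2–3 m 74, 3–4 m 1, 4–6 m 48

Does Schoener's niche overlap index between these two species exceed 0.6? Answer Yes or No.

Proportions for Sceloporus occidentalis (n=207): 27/207=0.1304, 35/207=0.1691, 33/207=0.1594, 38/207=0.1836, 6/207=0.0290, 25/207=0.1208, 43/207=0.2077
Proportions for Sceloporus graciosus (n=197): 1/197=0.0051, 1/197=0.0051, 3/197=0.0152, 69/197=0.3503, 74/197=0.3756, 1/197=0.0051, 48/197=0.2437
Σ|p₁ᵢ − p₂ᵢ| = 0.1253 + 0.1640 + 0.1442 + 0.1667 + 0.3466 + 0.1157 + 0.0360 = 1.0985
D = 1 − ½ × 1.0985 = 1 − 0.54925 = 0.45075
D = 0.45075 < 0.6 → No.

No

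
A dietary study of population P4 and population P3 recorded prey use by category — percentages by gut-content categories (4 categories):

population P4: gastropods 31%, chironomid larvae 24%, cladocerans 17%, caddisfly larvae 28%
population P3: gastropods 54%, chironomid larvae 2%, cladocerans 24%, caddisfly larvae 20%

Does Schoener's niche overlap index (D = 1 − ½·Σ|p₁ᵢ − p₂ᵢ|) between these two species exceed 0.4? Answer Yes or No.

Yes

Convert percentages to proportions (divide by 100).
Σ|p₁ᵢ − p₂ᵢ| = 0.23 + 0.22 + 0.07 + 0.08 = 0.60
D = 1 − ½ × 0.60 = 1 − 0.300 = 0.7000
D = 0.7000 > 0.4 → Yes.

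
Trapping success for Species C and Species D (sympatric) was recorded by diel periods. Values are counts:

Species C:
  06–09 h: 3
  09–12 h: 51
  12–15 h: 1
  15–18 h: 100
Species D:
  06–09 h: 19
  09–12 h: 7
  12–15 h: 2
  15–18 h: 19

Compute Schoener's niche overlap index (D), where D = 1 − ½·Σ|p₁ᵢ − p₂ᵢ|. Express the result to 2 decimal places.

Proportions for Species C (n=155): 3/155=0.0194, 51/155=0.3290, 1/155=0.0065, 100/155=0.6452
Proportions for Species D (n=47): 19/47=0.4043, 7/47=0.1489, 2/47=0.0426, 19/47=0.4043
Σ|p₁ᵢ − p₂ᵢ| = 0.3849 + 0.1801 + 0.0361 + 0.2409 = 0.8420
D = 1 − ½ × 0.8420 = 1 − 0.42100 = 0.57900

0.58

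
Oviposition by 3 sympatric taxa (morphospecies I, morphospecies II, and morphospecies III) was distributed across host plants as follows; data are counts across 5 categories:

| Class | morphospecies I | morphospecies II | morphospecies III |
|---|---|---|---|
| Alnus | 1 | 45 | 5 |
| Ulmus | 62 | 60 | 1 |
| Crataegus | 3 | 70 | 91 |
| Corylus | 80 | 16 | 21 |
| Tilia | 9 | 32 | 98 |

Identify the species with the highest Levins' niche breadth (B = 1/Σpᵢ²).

Proportions for morphospecies I (n=155): 1/155=0.0065, 62/155=0.4000, 3/155=0.0194, 80/155=0.5161, 9/155=0.0581
Proportions for morphospecies II (n=223): 45/223=0.2018, 60/223=0.2691, 70/223=0.3139, 16/223=0.0717, 32/223=0.1435
Proportions for morphospecies III (n=216): 5/216=0.0231, 1/216=0.0046, 91/216=0.4213, 21/216=0.0972, 98/216=0.4537
Σp_Iᵢ² = 0.0065² + 0.4000² + 0.0194² + 0.5161² + 0.0581² = 0.000042 + 0.160000 + 0.000376 + 0.266359 + 0.003376 = 0.430153
B_I = 1 / 0.430153 = 2.3248
Σp_IIᵢ² = 0.2018² + 0.2691² + 0.3139² + 0.0717² + 0.1435² = 0.040723 + 0.072415 + 0.098533 + 0.005141 + 0.020592 = 0.237404
B_II = 1 / 0.237404 = 4.2122
Σp_IIIᵢ² = 0.0231² + 0.0046² + 0.4213² + 0.0972² + 0.4537² = 0.000534 + 0.000021 + 0.177494 + 0.009448 + 0.205844 = 0.393341
B_III = 1 / 0.393341 = 2.5423
Highest B → broadest niche (most generalist): morphospecies II (B = 4.21).

morphospecies II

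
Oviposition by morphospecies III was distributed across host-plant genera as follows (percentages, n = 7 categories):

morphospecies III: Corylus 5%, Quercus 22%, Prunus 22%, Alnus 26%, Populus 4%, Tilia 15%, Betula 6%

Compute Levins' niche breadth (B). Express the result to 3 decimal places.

5.139

Convert percentages to proportions (divide by 100).
Σpᵢ² = 0.05² + 0.22² + 0.22² + 0.26² + 0.04² + 0.15² + 0.06² = 0.0025 + 0.0484 + 0.0484 + 0.0676 + 0.0016 + 0.0225 + 0.0036 = 0.1946
B = 1 / 0.1946 = 5.13875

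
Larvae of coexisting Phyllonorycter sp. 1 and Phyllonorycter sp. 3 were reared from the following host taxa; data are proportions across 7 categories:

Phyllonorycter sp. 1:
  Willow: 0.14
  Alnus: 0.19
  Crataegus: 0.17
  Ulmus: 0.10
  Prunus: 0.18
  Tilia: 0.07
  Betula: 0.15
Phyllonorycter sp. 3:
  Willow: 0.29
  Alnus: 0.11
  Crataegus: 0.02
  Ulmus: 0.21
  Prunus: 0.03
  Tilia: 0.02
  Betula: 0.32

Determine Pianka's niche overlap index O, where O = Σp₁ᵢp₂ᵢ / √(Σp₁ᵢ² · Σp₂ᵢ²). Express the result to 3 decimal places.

Σ p₁ᵢp₂ᵢ = 0.0406 + 0.0209 + 0.0034 + 0.0210 + 0.0054 + 0.0014 + 0.0480 = 0.1407
Σp_1ᵢ² = 0.14² + 0.19² + 0.17² + 0.10² + 0.18² + 0.07² + 0.15² = 0.0196 + 0.0361 + 0.0289 + 0.0100 + 0.0324 + 0.0049 + 0.0225 = 0.1544
Σp_2ᵢ² = 0.29² + 0.11² + 0.02² + 0.21² + 0.03² + 0.02² + 0.32² = 0.0841 + 0.0121 + 0.0004 + 0.0441 + 0.0009 + 0.0004 + 0.1024 = 0.2444
O = 0.1407 / √(0.1544 × 0.2444) = 0.1407 / 0.194256 = 0.72430

0.724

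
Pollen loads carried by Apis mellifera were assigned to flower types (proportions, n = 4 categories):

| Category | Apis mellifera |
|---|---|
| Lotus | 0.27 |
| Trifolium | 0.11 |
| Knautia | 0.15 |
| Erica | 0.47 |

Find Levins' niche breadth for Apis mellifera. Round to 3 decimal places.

3.045

Σpᵢ² = 0.27² + 0.11² + 0.15² + 0.47² = 0.0729 + 0.0121 + 0.0225 + 0.2209 = 0.3284
B = 1 / 0.3284 = 3.04507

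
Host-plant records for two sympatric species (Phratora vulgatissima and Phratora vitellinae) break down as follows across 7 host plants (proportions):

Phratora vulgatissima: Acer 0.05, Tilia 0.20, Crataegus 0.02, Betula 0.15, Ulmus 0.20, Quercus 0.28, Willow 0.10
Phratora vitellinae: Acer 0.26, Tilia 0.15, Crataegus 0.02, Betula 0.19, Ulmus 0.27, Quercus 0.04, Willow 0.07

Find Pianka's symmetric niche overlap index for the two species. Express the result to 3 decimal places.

0.721

Σ p₁ᵢp₂ᵢ = 0.0130 + 0.0300 + 0.0004 + 0.0285 + 0.0540 + 0.0112 + 0.0070 = 0.1441
Σp_1ᵢ² = 0.05² + 0.20² + 0.02² + 0.15² + 0.20² + 0.28² + 0.10² = 0.0025 + 0.0400 + 0.0004 + 0.0225 + 0.0400 + 0.0784 + 0.0100 = 0.1938
Σp_2ᵢ² = 0.26² + 0.15² + 0.02² + 0.19² + 0.27² + 0.04² + 0.07² = 0.0676 + 0.0225 + 0.0004 + 0.0361 + 0.0729 + 0.0016 + 0.0049 = 0.2060
O = 0.1441 / √(0.1938 × 0.2060) = 0.1441 / 0.199807 = 0.72120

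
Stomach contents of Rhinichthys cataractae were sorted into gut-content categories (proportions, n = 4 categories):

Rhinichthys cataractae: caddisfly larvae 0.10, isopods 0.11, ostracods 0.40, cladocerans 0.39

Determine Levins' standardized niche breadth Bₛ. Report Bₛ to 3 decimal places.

Σpᵢ² = 0.10² + 0.11² + 0.40² + 0.39² = 0.0100 + 0.0121 + 0.1600 + 0.1521 = 0.3342
B = 1 / 0.3342 = 2.99222
Bₛ = (B − 1)/(n − 1) = (2.99222 − 1)/(4 − 1) = 1.99222/3 = 0.66407

0.664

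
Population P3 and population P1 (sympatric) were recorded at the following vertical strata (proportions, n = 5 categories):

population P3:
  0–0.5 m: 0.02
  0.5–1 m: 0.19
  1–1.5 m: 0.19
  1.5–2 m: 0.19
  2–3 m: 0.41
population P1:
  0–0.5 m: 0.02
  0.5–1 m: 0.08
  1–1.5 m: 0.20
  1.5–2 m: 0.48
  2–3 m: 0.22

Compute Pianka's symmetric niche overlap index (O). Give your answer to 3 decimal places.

Σ p₁ᵢp₂ᵢ = 0.0004 + 0.0152 + 0.0380 + 0.0912 + 0.0902 = 0.2350
Σp_1ᵢ² = 0.02² + 0.19² + 0.19² + 0.19² + 0.41² = 0.0004 + 0.0361 + 0.0361 + 0.0361 + 0.1681 = 0.2768
Σp_2ᵢ² = 0.02² + 0.08² + 0.20² + 0.48² + 0.22² = 0.0004 + 0.0064 + 0.0400 + 0.2304 + 0.0484 = 0.3256
O = 0.2350 / √(0.2768 × 0.3256) = 0.2350 / 0.300210 = 0.78279

0.783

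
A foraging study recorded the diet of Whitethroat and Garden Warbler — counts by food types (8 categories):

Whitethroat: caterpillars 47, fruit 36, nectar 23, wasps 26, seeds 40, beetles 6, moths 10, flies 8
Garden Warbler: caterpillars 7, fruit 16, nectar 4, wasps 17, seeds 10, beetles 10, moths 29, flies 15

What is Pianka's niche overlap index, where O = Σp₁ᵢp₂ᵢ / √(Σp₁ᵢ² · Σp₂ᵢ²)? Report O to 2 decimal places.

0.66

Proportions for Whitethroat (n=196): 47/196=0.2398, 36/196=0.1837, 23/196=0.1173, 26/196=0.1327, 40/196=0.2041, 6/196=0.0306, 10/196=0.0510, 8/196=0.0408
Proportions for Garden Warbler (n=108): 7/108=0.0648, 16/108=0.1481, 4/108=0.0370, 17/108=0.1574, 10/108=0.0926, 10/108=0.0926, 29/108=0.2685, 15/108=0.1389
Σ p₁ᵢp₂ᵢ = 0.015539 + 0.027206 + 0.004340 + 0.020887 + 0.018900 + 0.002834 + 0.013694 + 0.005667 = 0.109067
Σp_1ᵢ² = 0.2398² + 0.1837² + 0.1173² + 0.1327² + 0.2041² + 0.0306² + 0.0510² + 0.0408² = 0.057504 + 0.033746 + 0.013759 + 0.017609 + 0.041657 + 0.000936 + 0.002601 + 0.001665 = 0.169477
Σp_2ᵢ² = 0.0648² + 0.1481² + 0.0370² + 0.1574² + 0.0926² + 0.0926² + 0.2685² + 0.1389² = 0.004199 + 0.021934 + 0.001369 + 0.024775 + 0.008575 + 0.008575 + 0.072092 + 0.019293 = 0.160812
O = 0.109067 / √(0.169477 × 0.160812) = 0.109067 / 0.1650877 = 0.6607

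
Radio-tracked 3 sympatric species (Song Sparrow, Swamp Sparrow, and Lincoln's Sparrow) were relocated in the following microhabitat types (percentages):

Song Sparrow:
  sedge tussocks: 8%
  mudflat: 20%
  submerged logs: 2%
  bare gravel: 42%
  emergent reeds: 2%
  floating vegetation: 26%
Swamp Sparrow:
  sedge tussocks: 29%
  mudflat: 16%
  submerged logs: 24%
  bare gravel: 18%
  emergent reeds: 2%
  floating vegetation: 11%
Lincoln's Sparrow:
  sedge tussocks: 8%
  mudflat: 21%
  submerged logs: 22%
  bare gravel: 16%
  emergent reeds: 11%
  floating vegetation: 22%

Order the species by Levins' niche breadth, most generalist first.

Convert percentages to proportions (divide by 100).
Σp_Songᵢ² = 0.08² + 0.20² + 0.02² + 0.42² + 0.02² + 0.26² = 0.0064 + 0.0400 + 0.0004 + 0.1764 + 0.0004 + 0.0676 = 0.2912
B_Song = 1 / 0.2912 = 3.4341
Σp_Swamᵢ² = 0.29² + 0.16² + 0.24² + 0.18² + 0.02² + 0.11² = 0.0841 + 0.0256 + 0.0576 + 0.0324 + 0.0004 + 0.0121 = 0.2122
B_Swam = 1 / 0.2122 = 4.7125
Σp_Lincᵢ² = 0.08² + 0.21² + 0.22² + 0.16² + 0.11² + 0.22² = 0.0064 + 0.0441 + 0.0484 + 0.0256 + 0.0121 + 0.0484 = 0.1850
B_Linc = 1 / 0.1850 = 5.4054
Ranking by B (broadest → narrowest): Lincoln's Sparrow (5.41) > Swamp Sparrow (4.71) > Song Sparrow (3.43)

Lincoln's Sparrow > Swamp Sparrow > Song Sparrow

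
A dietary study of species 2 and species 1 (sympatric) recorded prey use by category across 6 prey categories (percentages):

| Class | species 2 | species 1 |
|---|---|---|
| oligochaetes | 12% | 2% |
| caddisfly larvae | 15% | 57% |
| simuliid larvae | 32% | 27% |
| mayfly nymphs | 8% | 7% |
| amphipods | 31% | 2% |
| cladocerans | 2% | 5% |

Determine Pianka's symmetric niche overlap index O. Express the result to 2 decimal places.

Convert percentages to proportions (divide by 100).
Σ p₁ᵢp₂ᵢ = 0.0024 + 0.0855 + 0.0864 + 0.0056 + 0.0062 + 0.0010 = 0.1871
Σp_1ᵢ² = 0.12² + 0.15² + 0.32² + 0.08² + 0.31² + 0.02² = 0.0144 + 0.0225 + 0.1024 + 0.0064 + 0.0961 + 0.0004 = 0.2422
Σp_2ᵢ² = 0.02² + 0.57² + 0.27² + 0.07² + 0.02² + 0.05² = 0.0004 + 0.3249 + 0.0729 + 0.0049 + 0.0004 + 0.0025 = 0.4060
O = 0.1871 / √(0.2422 × 0.4060) = 0.1871 / 0.31358 = 0.5967

0.60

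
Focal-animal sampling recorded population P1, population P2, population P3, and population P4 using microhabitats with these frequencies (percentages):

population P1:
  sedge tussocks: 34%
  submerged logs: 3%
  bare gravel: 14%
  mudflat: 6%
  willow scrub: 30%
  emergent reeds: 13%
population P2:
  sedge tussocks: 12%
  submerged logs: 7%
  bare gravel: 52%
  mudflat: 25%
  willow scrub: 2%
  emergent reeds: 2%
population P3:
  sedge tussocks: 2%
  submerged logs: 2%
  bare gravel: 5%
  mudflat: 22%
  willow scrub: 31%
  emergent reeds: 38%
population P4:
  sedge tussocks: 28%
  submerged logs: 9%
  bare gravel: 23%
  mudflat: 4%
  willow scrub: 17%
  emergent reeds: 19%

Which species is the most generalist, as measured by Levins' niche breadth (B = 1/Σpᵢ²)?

population P4

Convert percentages to proportions (divide by 100).
Σp_P1ᵢ² = 0.34² + 0.03² + 0.14² + 0.06² + 0.30² + 0.13² = 0.1156 + 0.0009 + 0.0196 + 0.0036 + 0.0900 + 0.0169 = 0.2466
B_P1 = 1 / 0.2466 = 4.0552
Σp_P2ᵢ² = 0.12² + 0.07² + 0.52² + 0.25² + 0.02² + 0.02² = 0.0144 + 0.0049 + 0.2704 + 0.0625 + 0.0004 + 0.0004 = 0.3530
B_P2 = 1 / 0.3530 = 2.8329
Σp_P3ᵢ² = 0.02² + 0.02² + 0.05² + 0.22² + 0.31² + 0.38² = 0.0004 + 0.0004 + 0.0025 + 0.0484 + 0.0961 + 0.1444 = 0.2922
B_P3 = 1 / 0.2922 = 3.4223
Σp_P4ᵢ² = 0.28² + 0.09² + 0.23² + 0.04² + 0.17² + 0.19² = 0.0784 + 0.0081 + 0.0529 + 0.0016 + 0.0289 + 0.0361 = 0.2060
B_P4 = 1 / 0.2060 = 4.8544
Highest B → broadest niche (most generalist): population P4 (B = 4.85).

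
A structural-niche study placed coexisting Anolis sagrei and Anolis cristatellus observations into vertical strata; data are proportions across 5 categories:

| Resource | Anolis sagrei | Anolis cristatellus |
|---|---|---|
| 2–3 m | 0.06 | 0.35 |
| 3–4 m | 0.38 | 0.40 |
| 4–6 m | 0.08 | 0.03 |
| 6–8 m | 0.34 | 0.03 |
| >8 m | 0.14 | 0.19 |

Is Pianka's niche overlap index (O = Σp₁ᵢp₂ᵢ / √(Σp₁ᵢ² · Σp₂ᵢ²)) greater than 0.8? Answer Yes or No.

Σ p₁ᵢp₂ᵢ = 0.0210 + 0.1520 + 0.0024 + 0.0102 + 0.0266 = 0.2122
Σp_1ᵢ² = 0.06² + 0.38² + 0.08² + 0.34² + 0.14² = 0.0036 + 0.1444 + 0.0064 + 0.1156 + 0.0196 = 0.2896
Σp_2ᵢ² = 0.35² + 0.40² + 0.03² + 0.03² + 0.19² = 0.1225 + 0.1600 + 0.0009 + 0.0009 + 0.0361 = 0.3204
O = 0.2122 / √(0.2896 × 0.3204) = 0.2122 / 0.30461 = 0.6966
O = 0.6966 < 0.8 → No.

No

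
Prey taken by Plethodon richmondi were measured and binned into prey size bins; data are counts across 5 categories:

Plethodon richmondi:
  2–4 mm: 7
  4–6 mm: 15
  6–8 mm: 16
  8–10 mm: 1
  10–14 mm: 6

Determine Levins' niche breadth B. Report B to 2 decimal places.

3.57

Proportions for Plethodon richmondi (n=45): 7/45=0.1556, 15/45=0.3333, 16/45=0.3556, 1/45=0.0222, 6/45=0.1333
Σpᵢ² = 0.1556² + 0.3333² + 0.3556² + 0.0222² + 0.1333² = 0.024211 + 0.111089 + 0.126451 + 0.000493 + 0.017769 = 0.280013
B = 1 / 0.280013 = 3.5713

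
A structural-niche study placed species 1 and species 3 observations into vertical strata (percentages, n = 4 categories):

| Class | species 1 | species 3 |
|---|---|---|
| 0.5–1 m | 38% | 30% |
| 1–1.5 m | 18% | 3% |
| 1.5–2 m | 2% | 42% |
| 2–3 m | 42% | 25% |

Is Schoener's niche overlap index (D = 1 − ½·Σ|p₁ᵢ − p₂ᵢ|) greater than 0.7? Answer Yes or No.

Convert percentages to proportions (divide by 100).
Σ|p₁ᵢ − p₂ᵢ| = 0.08 + 0.15 + 0.40 + 0.17 = 0.80
D = 1 − ½ × 0.80 = 1 − 0.400 = 0.6000
D = 0.6000 < 0.7 → No.

No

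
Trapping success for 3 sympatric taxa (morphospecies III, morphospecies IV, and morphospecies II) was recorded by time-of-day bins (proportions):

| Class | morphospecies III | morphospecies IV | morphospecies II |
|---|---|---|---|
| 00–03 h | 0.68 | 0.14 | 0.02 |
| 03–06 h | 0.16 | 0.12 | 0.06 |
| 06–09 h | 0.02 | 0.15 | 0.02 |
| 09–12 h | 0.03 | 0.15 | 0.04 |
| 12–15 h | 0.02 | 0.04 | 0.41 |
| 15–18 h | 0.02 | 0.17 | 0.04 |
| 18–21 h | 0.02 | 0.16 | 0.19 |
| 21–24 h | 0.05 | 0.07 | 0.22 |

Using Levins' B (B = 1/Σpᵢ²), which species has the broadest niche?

Σp_IIIᵢ² = 0.68² + 0.16² + 0.02² + 0.03² + 0.02² + 0.02² + 0.02² + 0.05² = 0.4624 + 0.0256 + 0.0004 + 0.0009 + 0.0004 + 0.0004 + 0.0004 + 0.0025 = 0.4930
B_III = 1 / 0.4930 = 2.0284
Σp_IVᵢ² = 0.14² + 0.12² + 0.15² + 0.15² + 0.04² + 0.17² + 0.16² + 0.07² = 0.0196 + 0.0144 + 0.0225 + 0.0225 + 0.0016 + 0.0289 + 0.0256 + 0.0049 = 0.1400
B_IV = 1 / 0.1400 = 7.1429
Σp_IIᵢ² = 0.02² + 0.06² + 0.02² + 0.04² + 0.41² + 0.04² + 0.19² + 0.22² = 0.0004 + 0.0036 + 0.0004 + 0.0016 + 0.1681 + 0.0016 + 0.0361 + 0.0484 = 0.2602
B_II = 1 / 0.2602 = 3.8432
Highest B → broadest niche (most generalist): morphospecies IV (B = 7.14).

morphospecies IV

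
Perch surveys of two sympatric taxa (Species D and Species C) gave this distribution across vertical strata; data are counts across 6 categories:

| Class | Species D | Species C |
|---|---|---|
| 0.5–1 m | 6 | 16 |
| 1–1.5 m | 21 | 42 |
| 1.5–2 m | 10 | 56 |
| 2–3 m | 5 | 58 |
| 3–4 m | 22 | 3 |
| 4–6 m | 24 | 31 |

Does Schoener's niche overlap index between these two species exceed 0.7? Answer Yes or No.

No

Proportions for Species D (n=88): 6/88=0.0682, 21/88=0.2386, 10/88=0.1136, 5/88=0.0568, 22/88=0.2500, 24/88=0.2727
Proportions for Species C (n=206): 16/206=0.0777, 42/206=0.2039, 56/206=0.2718, 58/206=0.2816, 3/206=0.0146, 31/206=0.1505
Σ|p₁ᵢ − p₂ᵢ| = 0.0095 + 0.0347 + 0.1582 + 0.2248 + 0.2354 + 0.1222 = 0.7848
D = 1 − ½ × 0.7848 = 1 − 0.39240 = 0.60760
D = 0.60760 < 0.7 → No.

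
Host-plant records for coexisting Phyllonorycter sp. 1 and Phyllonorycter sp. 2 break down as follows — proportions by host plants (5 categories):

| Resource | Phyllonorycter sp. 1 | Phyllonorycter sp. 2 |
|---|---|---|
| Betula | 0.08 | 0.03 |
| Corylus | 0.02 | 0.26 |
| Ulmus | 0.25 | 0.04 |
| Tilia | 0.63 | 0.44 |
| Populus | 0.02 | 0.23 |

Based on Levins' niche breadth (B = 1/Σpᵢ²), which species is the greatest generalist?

Σp_1ᵢ² = 0.08² + 0.02² + 0.25² + 0.63² + 0.02² = 0.0064 + 0.0004 + 0.0625 + 0.3969 + 0.0004 = 0.4666
B_1 = 1 / 0.4666 = 2.1432
Σp_2ᵢ² = 0.03² + 0.26² + 0.04² + 0.44² + 0.23² = 0.0009 + 0.0676 + 0.0016 + 0.1936 + 0.0529 = 0.3166
B_2 = 1 / 0.3166 = 3.1586
Highest B → broadest niche (most generalist): Phyllonorycter sp. 2 (B = 3.16).

Phyllonorycter sp. 2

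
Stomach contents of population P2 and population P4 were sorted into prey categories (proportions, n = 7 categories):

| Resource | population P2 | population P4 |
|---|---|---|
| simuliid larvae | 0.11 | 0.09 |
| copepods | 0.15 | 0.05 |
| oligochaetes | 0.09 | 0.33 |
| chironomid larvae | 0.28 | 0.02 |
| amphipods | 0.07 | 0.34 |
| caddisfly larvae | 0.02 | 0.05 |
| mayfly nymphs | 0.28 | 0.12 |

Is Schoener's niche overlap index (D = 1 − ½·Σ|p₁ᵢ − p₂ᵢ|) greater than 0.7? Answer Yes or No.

Σ|p₁ᵢ − p₂ᵢ| = 0.02 + 0.10 + 0.24 + 0.26 + 0.27 + 0.03 + 0.16 = 1.08
D = 1 − ½ × 1.08 = 1 − 0.540 = 0.4600
D = 0.4600 < 0.7 → No.

No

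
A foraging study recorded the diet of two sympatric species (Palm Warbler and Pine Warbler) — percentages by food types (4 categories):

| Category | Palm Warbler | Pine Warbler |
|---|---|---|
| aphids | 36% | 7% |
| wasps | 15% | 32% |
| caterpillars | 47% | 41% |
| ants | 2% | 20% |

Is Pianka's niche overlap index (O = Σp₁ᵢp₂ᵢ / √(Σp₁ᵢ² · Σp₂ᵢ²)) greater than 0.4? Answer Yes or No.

Yes

Convert percentages to proportions (divide by 100).
Σ p₁ᵢp₂ᵢ = 0.0252 + 0.0480 + 0.1927 + 0.0040 = 0.2699
Σp_1ᵢ² = 0.36² + 0.15² + 0.47² + 0.02² = 0.1296 + 0.0225 + 0.2209 + 0.0004 = 0.3734
Σp_2ᵢ² = 0.07² + 0.32² + 0.41² + 0.20² = 0.0049 + 0.1024 + 0.1681 + 0.0400 = 0.3154
O = 0.2699 / √(0.3734 × 0.3154) = 0.2699 / 0.34318 = 0.7865
O = 0.7865 > 0.4 → Yes.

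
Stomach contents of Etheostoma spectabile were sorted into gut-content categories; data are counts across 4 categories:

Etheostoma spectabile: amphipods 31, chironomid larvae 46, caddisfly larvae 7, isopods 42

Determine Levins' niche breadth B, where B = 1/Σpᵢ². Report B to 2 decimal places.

3.25

Proportions for Etheostoma spectabile (n=126): 31/126=0.2460, 46/126=0.3651, 7/126=0.0556, 42/126=0.3333
Σpᵢ² = 0.2460² + 0.3651² + 0.0556² + 0.3333² = 0.060516 + 0.133298 + 0.003091 + 0.111089 = 0.307994
B = 1 / 0.307994 = 3.2468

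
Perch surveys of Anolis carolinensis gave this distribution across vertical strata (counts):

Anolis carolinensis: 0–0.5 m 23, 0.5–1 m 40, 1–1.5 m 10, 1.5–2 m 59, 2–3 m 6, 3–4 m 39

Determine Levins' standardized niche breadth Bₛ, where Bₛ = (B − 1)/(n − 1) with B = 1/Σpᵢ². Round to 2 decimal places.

0.66

Proportions for Anolis carolinensis (n=177): 23/177=0.1299, 40/177=0.2260, 10/177=0.0565, 59/177=0.3333, 6/177=0.0339, 39/177=0.2203
Σpᵢ² = 0.1299² + 0.2260² + 0.0565² + 0.3333² + 0.0339² + 0.2203² = 0.016874 + 0.051076 + 0.003192 + 0.111089 + 0.001149 + 0.048532 = 0.231912
B = 1 / 0.231912 = 4.3120
Bₛ = (B − 1)/(n − 1) = (4.3120 − 1)/(6 − 1) = 3.3120/5 = 0.6624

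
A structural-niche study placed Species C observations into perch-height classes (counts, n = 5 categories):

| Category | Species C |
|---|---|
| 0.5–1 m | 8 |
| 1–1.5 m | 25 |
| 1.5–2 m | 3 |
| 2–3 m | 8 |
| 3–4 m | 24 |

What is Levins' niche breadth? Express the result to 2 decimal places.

3.46

Proportions for Species C (n=68): 8/68=0.1176, 25/68=0.3676, 3/68=0.0441, 8/68=0.1176, 24/68=0.3529
Σpᵢ² = 0.1176² + 0.3676² + 0.0441² + 0.1176² + 0.3529² = 0.013830 + 0.135130 + 0.001945 + 0.013830 + 0.124538 = 0.289273
B = 1 / 0.289273 = 3.4569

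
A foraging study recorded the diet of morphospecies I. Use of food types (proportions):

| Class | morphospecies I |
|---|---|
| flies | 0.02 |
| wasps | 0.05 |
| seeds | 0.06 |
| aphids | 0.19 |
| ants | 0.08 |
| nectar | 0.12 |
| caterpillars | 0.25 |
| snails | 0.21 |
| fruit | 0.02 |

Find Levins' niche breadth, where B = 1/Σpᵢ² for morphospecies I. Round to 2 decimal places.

5.87

Σpᵢ² = 0.02² + 0.05² + 0.06² + 0.19² + 0.08² + 0.12² + 0.25² + 0.21² + 0.02² = 0.0004 + 0.0025 + 0.0036 + 0.0361 + 0.0064 + 0.0144 + 0.0625 + 0.0441 + 0.0004 = 0.1704
B = 1 / 0.1704 = 5.8685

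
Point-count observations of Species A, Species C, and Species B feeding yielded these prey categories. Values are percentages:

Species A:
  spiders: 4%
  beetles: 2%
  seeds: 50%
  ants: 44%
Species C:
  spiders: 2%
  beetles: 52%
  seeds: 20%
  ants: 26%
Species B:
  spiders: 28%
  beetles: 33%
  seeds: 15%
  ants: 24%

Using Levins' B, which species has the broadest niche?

Species B

Convert percentages to proportions (divide by 100).
Σp_Aᵢ² = 0.04² + 0.02² + 0.50² + 0.44² = 0.0016 + 0.0004 + 0.2500 + 0.1936 = 0.4456
B_A = 1 / 0.4456 = 2.2442
Σp_Cᵢ² = 0.02² + 0.52² + 0.20² + 0.26² = 0.0004 + 0.2704 + 0.0400 + 0.0676 = 0.3784
B_C = 1 / 0.3784 = 2.6427
Σp_Bᵢ² = 0.28² + 0.33² + 0.15² + 0.24² = 0.0784 + 0.1089 + 0.0225 + 0.0576 = 0.2674
B_B = 1 / 0.2674 = 3.7397
Highest B → broadest niche (most generalist): Species B (B = 3.74).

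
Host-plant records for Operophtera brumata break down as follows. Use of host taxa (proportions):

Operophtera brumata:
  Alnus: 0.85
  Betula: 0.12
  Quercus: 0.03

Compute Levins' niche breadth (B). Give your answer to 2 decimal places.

Σpᵢ² = 0.85² + 0.12² + 0.03² = 0.7225 + 0.0144 + 0.0009 = 0.7378
B = 1 / 0.7378 = 1.3554

1.36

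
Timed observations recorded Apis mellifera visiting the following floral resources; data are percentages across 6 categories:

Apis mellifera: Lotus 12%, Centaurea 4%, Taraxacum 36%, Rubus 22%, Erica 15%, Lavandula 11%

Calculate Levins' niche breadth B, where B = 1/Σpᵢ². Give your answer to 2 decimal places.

4.37

Convert percentages to proportions (divide by 100).
Σpᵢ² = 0.12² + 0.04² + 0.36² + 0.22² + 0.15² + 0.11² = 0.0144 + 0.0016 + 0.1296 + 0.0484 + 0.0225 + 0.0121 = 0.2286
B = 1 / 0.2286 = 4.3745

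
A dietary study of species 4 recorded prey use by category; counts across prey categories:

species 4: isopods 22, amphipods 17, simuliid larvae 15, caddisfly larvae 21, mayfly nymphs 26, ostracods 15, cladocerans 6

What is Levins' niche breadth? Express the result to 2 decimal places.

6.26

Proportions for species 4 (n=122): 22/122=0.1803, 17/122=0.1393, 15/122=0.1230, 21/122=0.1721, 26/122=0.2131, 15/122=0.1230, 6/122=0.0492
Σpᵢ² = 0.1803² + 0.1393² + 0.1230² + 0.1721² + 0.2131² + 0.1230² + 0.0492² = 0.032508 + 0.019404 + 0.015129 + 0.029618 + 0.045412 + 0.015129 + 0.002421 = 0.159621
B = 1 / 0.159621 = 6.2648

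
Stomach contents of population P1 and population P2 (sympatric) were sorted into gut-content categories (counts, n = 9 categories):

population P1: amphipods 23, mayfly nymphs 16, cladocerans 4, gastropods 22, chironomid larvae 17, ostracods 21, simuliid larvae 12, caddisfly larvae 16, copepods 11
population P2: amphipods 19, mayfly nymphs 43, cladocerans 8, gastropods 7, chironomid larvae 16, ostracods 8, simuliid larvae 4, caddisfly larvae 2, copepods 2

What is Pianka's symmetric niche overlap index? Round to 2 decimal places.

0.71

Proportions for population P1 (n=142): 23/142=0.1620, 16/142=0.1127, 4/142=0.0282, 22/142=0.1549, 17/142=0.1197, 21/142=0.1479, 12/142=0.0845, 16/142=0.1127, 11/142=0.0775
Proportions for population P2 (n=109): 19/109=0.1743, 43/109=0.3945, 8/109=0.0734, 7/109=0.0642, 16/109=0.1468, 8/109=0.0734, 4/109=0.0367, 2/109=0.0183, 2/109=0.0183
Σ p₁ᵢp₂ᵢ = 0.028237 + 0.044460 + 0.002070 + 0.009945 + 0.017572 + 0.010856 + 0.003101 + 0.002062 + 0.001418 = 0.119721
Σp_1ᵢ² = 0.1620² + 0.1127² + 0.0282² + 0.1549² + 0.1197² + 0.1479² + 0.0845² + 0.1127² + 0.0775² = 0.026244 + 0.012701 + 0.000795 + 0.023994 + 0.014328 + 0.021874 + 0.007140 + 0.012701 + 0.006006 = 0.125783
Σp_2ᵢ² = 0.1743² + 0.3945² + 0.0734² + 0.0642² + 0.1468² + 0.0734² + 0.0367² + 0.0183² + 0.0183² = 0.030380 + 0.155630 + 0.005388 + 0.004122 + 0.021550 + 0.005388 + 0.001347 + 0.000335 + 0.000335 = 0.224475
O = 0.119721 / √(0.125783 × 0.224475) = 0.119721 / 0.1680331 = 0.7125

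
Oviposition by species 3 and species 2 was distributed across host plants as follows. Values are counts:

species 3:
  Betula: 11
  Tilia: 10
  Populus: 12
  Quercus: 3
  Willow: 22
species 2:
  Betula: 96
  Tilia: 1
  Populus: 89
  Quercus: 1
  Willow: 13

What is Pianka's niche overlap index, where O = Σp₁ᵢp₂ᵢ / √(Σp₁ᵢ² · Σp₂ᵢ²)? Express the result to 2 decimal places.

0.63

Proportions for species 3 (n=58): 11/58=0.1897, 10/58=0.1724, 12/58=0.2069, 3/58=0.0517, 22/58=0.3793
Proportions for species 2 (n=200): 96/200=0.4800, 1/200=0.0050, 89/200=0.4450, 1/200=0.0050, 13/200=0.0650
Σ p₁ᵢp₂ᵢ = 0.091056 + 0.000862 + 0.092071 + 0.000259 + 0.024655 = 0.208903
Σp_1ᵢ² = 0.1897² + 0.1724² + 0.2069² + 0.0517² + 0.3793² = 0.035986 + 0.029722 + 0.042808 + 0.002673 + 0.143868 = 0.255057
Σp_2ᵢ² = 0.4800² + 0.0050² + 0.4450² + 0.0050² + 0.0650² = 0.230400 + 0.000025 + 0.198025 + 0.000025 + 0.004225 = 0.432700
O = 0.208903 / √(0.255057 × 0.432700) = 0.208903 / 0.3322095 = 0.6288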